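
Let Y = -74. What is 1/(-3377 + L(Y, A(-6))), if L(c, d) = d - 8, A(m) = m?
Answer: -1/3391 ≈ -0.00029490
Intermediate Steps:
L(c, d) = -8 + d
1/(-3377 + L(Y, A(-6))) = 1/(-3377 + (-8 - 6)) = 1/(-3377 - 14) = 1/(-3391) = -1/3391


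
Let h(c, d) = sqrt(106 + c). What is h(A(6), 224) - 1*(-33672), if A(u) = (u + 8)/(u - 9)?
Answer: 33672 + 4*sqrt(57)/3 ≈ 33682.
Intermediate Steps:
A(u) = (8 + u)/(-9 + u)
h(A(6), 224) - 1*(-33672) = sqrt(106 + (8 + 6)/(-9 + 6)) - 1*(-33672) = sqrt(106 + 14/(-3)) + 33672 = sqrt(106 - 1/3*14) + 33672 = sqrt(106 - 14/3) + 33672 = sqrt(304/3) + 33672 = 4*sqrt(57)/3 + 33672 = 33672 + 4*sqrt(57)/3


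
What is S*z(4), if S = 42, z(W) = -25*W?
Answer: -4200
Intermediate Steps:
S*z(4) = 42*(-25*4) = 42*(-100) = -4200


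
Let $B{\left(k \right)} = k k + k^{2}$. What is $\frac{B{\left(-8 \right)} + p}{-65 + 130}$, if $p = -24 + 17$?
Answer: $\frac{121}{65} \approx 1.8615$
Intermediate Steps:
$p = -7$
$B{\left(k \right)} = 2 k^{2}$ ($B{\left(k \right)} = k^{2} + k^{2} = 2 k^{2}$)
$\frac{B{\left(-8 \right)} + p}{-65 + 130} = \frac{2 \left(-8\right)^{2} - 7}{-65 + 130} = \frac{2 \cdot 64 - 7}{65} = \left(128 - 7\right) \frac{1}{65} = 121 \cdot \frac{1}{65} = \frac{121}{65}$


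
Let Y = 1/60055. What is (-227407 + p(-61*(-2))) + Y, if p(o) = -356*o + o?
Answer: -16257909434/60055 ≈ -2.7072e+5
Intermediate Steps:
p(o) = -355*o
Y = 1/60055 ≈ 1.6651e-5
(-227407 + p(-61*(-2))) + Y = (-227407 - (-21655)*(-2)) + 1/60055 = (-227407 - 355*122) + 1/60055 = (-227407 - 43310) + 1/60055 = -270717 + 1/60055 = -16257909434/60055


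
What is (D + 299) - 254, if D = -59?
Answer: -14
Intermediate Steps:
(D + 299) - 254 = (-59 + 299) - 254 = 240 - 254 = -14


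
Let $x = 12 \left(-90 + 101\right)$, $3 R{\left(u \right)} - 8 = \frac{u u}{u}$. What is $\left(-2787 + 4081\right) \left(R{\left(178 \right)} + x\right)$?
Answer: $251036$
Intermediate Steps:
$R{\left(u \right)} = \frac{8}{3} + \frac{u}{3}$ ($R{\left(u \right)} = \frac{8}{3} + \frac{u u \frac{1}{u}}{3} = \frac{8}{3} + \frac{u^{2} \frac{1}{u}}{3} = \frac{8}{3} + \frac{u}{3}$)
$x = 132$ ($x = 12 \cdot 11 = 132$)
$\left(-2787 + 4081\right) \left(R{\left(178 \right)} + x\right) = \left(-2787 + 4081\right) \left(\left(\frac{8}{3} + \frac{1}{3} \cdot 178\right) + 132\right) = 1294 \left(\left(\frac{8}{3} + \frac{178}{3}\right) + 132\right) = 1294 \left(62 + 132\right) = 1294 \cdot 194 = 251036$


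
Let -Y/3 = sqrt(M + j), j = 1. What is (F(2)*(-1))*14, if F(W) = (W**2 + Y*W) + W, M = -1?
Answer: -84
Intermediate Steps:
Y = 0 (Y = -3*sqrt(-1 + 1) = -3*sqrt(0) = -3*0 = 0)
F(W) = W + W**2 (F(W) = (W**2 + 0*W) + W = (W**2 + 0) + W = W**2 + W = W + W**2)
(F(2)*(-1))*14 = ((2*(1 + 2))*(-1))*14 = ((2*3)*(-1))*14 = (6*(-1))*14 = -6*14 = -84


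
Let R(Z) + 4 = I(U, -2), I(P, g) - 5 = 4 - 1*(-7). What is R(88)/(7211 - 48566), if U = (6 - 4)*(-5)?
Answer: -4/13785 ≈ -0.00029017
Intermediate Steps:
U = -10 (U = 2*(-5) = -10)
I(P, g) = 16 (I(P, g) = 5 + (4 - 1*(-7)) = 5 + (4 + 7) = 5 + 11 = 16)
R(Z) = 12 (R(Z) = -4 + 16 = 12)
R(88)/(7211 - 48566) = 12/(7211 - 48566) = 12/(-41355) = 12*(-1/41355) = -4/13785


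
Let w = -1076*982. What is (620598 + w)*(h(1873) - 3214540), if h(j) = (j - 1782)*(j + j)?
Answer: 1253010848236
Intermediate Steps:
w = -1056632
h(j) = 2*j*(-1782 + j) (h(j) = (-1782 + j)*(2*j) = 2*j*(-1782 + j))
(620598 + w)*(h(1873) - 3214540) = (620598 - 1056632)*(2*1873*(-1782 + 1873) - 3214540) = -436034*(2*1873*91 - 3214540) = -436034*(340886 - 3214540) = -436034*(-2873654) = 1253010848236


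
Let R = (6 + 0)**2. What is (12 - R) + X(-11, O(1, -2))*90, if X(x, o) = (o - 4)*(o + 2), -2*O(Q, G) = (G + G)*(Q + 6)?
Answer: 14376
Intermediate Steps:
R = 36 (R = 6**2 = 36)
O(Q, G) = -G*(6 + Q) (O(Q, G) = -(G + G)*(Q + 6)/2 = -2*G*(6 + Q)/2 = -G*(6 + Q))
X(x, o) = (-4 + o)*(2 + o)
(12 - R) + X(-11, O(1, -2))*90 = (12 - 1*36) + (-8 + (-1*(-2)*(6 + 1))**2 - (-2)*(-2)*(6 + 1))*90 = (12 - 36) + (-8 + (-1*(-2)*7)**2 - (-2)*(-2)*7)*90 = -24 + (-8 + 14**2 - 2*14)*90 = -24 + (-8 + 196 - 28)*90 = -24 + 160*90 = -24 + 14400 = 14376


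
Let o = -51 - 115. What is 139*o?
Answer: -23074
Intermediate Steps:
o = -166
139*o = 139*(-166) = -23074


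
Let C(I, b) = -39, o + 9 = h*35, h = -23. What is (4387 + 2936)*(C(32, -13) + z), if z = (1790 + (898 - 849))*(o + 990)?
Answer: 2369905875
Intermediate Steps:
o = -814 (o = -9 - 23*35 = -9 - 805 = -814)
z = 323664 (z = (1790 + (898 - 849))*(-814 + 990) = (1790 + 49)*176 = 1839*176 = 323664)
(4387 + 2936)*(C(32, -13) + z) = (4387 + 2936)*(-39 + 323664) = 7323*323625 = 2369905875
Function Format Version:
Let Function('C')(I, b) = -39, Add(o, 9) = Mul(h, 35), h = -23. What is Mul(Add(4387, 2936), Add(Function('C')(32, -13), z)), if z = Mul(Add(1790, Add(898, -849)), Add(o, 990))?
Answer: 2369905875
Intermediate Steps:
o = -814 (o = Add(-9, Mul(-23, 35)) = Add(-9, -805) = -814)
z = 323664 (z = Mul(Add(1790, Add(898, -849)), Add(-814, 990)) = Mul(Add(1790, 49), 176) = Mul(1839, 176) = 323664)
Mul(Add(4387, 2936), Add(Function('C')(32, -13), z)) = Mul(Add(4387, 2936), Add(-39, 323664)) = Mul(7323, 323625) = 2369905875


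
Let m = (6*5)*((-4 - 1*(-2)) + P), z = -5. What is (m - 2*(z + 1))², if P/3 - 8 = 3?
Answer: 879844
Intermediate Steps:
P = 33 (P = 24 + 3*3 = 24 + 9 = 33)
m = 930 (m = (6*5)*((-4 - 1*(-2)) + 33) = 30*((-4 + 2) + 33) = 30*(-2 + 33) = 30*31 = 930)
(m - 2*(z + 1))² = (930 - 2*(-5 + 1))² = (930 - 2*(-4))² = (930 + 8)² = 938² = 879844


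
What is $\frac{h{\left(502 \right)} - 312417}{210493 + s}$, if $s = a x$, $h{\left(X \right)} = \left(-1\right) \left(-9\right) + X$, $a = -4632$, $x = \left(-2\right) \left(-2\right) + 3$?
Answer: $- \frac{311906}{178069} \approx -1.7516$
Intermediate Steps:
$x = 7$ ($x = 4 + 3 = 7$)
$h{\left(X \right)} = 9 + X$
$s = -32424$ ($s = \left(-4632\right) 7 = -32424$)
$\frac{h{\left(502 \right)} - 312417}{210493 + s} = \frac{\left(9 + 502\right) - 312417}{210493 - 32424} = \frac{511 - 312417}{178069} = \left(-311906\right) \frac{1}{178069} = - \frac{311906}{178069}$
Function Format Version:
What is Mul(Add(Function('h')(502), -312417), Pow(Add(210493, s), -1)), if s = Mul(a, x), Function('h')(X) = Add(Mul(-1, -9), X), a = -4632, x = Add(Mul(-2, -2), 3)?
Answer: Rational(-311906, 178069) ≈ -1.7516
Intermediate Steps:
x = 7 (x = Add(4, 3) = 7)
Function('h')(X) = Add(9, X)
s = -32424 (s = Mul(-4632, 7) = -32424)
Mul(Add(Function('h')(502), -312417), Pow(Add(210493, s), -1)) = Mul(Add(Add(9, 502), -312417), Pow(Add(210493, -32424), -1)) = Mul(Add(511, -312417), Pow(178069, -1)) = Mul(-311906, Rational(1, 178069)) = Rational(-311906, 178069)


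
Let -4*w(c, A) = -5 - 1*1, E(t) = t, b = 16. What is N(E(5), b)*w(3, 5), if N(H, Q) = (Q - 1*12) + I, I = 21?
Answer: 75/2 ≈ 37.500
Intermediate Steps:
w(c, A) = 3/2 (w(c, A) = -(-5 - 1*1)/4 = -(-5 - 1)/4 = -1/4*(-6) = 3/2)
N(H, Q) = 9 + Q (N(H, Q) = (Q - 1*12) + 21 = (Q - 12) + 21 = (-12 + Q) + 21 = 9 + Q)
N(E(5), b)*w(3, 5) = (9 + 16)*(3/2) = 25*(3/2) = 75/2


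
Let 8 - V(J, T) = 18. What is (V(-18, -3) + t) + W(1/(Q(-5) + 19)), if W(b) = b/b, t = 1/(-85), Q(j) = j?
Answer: -766/85 ≈ -9.0118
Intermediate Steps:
t = -1/85 ≈ -0.011765
V(J, T) = -10 (V(J, T) = 8 - 1*18 = 8 - 18 = -10)
W(b) = 1
(V(-18, -3) + t) + W(1/(Q(-5) + 19)) = (-10 - 1/85) + 1 = -851/85 + 1 = -766/85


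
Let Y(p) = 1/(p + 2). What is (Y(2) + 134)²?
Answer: 288369/16 ≈ 18023.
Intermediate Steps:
Y(p) = 1/(2 + p)
(Y(2) + 134)² = (1/(2 + 2) + 134)² = (1/4 + 134)² = (¼ + 134)² = (537/4)² = 288369/16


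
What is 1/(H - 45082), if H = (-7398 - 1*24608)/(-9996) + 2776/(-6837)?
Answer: -11390442/513472060223 ≈ -2.2183e-5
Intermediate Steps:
H = 31846021/11390442 (H = (-7398 - 24608)*(-1/9996) + 2776*(-1/6837) = -32006*(-1/9996) - 2776/6837 = 16003/4998 - 2776/6837 = 31846021/11390442 ≈ 2.7959)
1/(H - 45082) = 1/(31846021/11390442 - 45082) = 1/(-513472060223/11390442) = -11390442/513472060223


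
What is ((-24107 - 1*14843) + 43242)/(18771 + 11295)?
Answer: 2146/15033 ≈ 0.14275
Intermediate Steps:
((-24107 - 1*14843) + 43242)/(18771 + 11295) = ((-24107 - 14843) + 43242)/30066 = (-38950 + 43242)*(1/30066) = 4292*(1/30066) = 2146/15033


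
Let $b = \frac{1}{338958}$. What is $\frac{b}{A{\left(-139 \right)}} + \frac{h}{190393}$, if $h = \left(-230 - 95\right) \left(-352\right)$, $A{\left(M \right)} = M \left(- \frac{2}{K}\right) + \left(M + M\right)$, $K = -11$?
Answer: $\frac{129359386692877}{215289528927984} \approx 0.60086$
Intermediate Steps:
$b = \frac{1}{338958} \approx 2.9502 \cdot 10^{-6}$
$A{\left(M \right)} = \frac{24 M}{11}$ ($A{\left(M \right)} = M \left(- \frac{2}{-11}\right) + \left(M + M\right) = M \left(\left(-2\right) \left(- \frac{1}{11}\right)\right) + 2 M = M \frac{2}{11} + 2 M = \frac{2 M}{11} + 2 M = \frac{24 M}{11}$)
$h = 114400$ ($h = \left(-325\right) \left(-352\right) = 114400$)
$\frac{b}{A{\left(-139 \right)}} + \frac{h}{190393} = \frac{1}{338958 \cdot \frac{24}{11} \left(-139\right)} + \frac{114400}{190393} = \frac{1}{338958 \left(- \frac{3336}{11}\right)} + 114400 \cdot \frac{1}{190393} = \frac{1}{338958} \left(- \frac{11}{3336}\right) + \frac{114400}{190393} = - \frac{11}{1130763888} + \frac{114400}{190393} = \frac{129359386692877}{215289528927984}$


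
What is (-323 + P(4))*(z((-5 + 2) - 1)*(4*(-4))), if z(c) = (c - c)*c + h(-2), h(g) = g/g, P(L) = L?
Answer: 5104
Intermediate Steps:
h(g) = 1
z(c) = 1 (z(c) = (c - c)*c + 1 = 0*c + 1 = 0 + 1 = 1)
(-323 + P(4))*(z((-5 + 2) - 1)*(4*(-4))) = (-323 + 4)*(1*(4*(-4))) = -319*(-16) = 5104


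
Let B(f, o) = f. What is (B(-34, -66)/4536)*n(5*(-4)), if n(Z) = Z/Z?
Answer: -17/2268 ≈ -0.0074956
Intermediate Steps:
n(Z) = 1
(B(-34, -66)/4536)*n(5*(-4)) = -34/4536*1 = -34*1/4536*1 = -17/2268*1 = -17/2268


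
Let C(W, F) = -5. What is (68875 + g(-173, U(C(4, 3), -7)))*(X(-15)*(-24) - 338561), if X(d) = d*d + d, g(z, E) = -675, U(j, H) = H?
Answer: -23433588200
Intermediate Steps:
X(d) = d + d² (X(d) = d² + d = d + d²)
(68875 + g(-173, U(C(4, 3), -7)))*(X(-15)*(-24) - 338561) = (68875 - 675)*(-15*(1 - 15)*(-24) - 338561) = 68200*(-15*(-14)*(-24) - 338561) = 68200*(210*(-24) - 338561) = 68200*(-5040 - 338561) = 68200*(-343601) = -23433588200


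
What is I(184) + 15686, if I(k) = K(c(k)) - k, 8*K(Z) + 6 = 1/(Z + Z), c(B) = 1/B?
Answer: 62051/4 ≈ 15513.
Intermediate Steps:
K(Z) = -¾ + 1/(16*Z) (K(Z) = -¾ + 1/(8*(Z + Z)) = -¾ + 1/(8*((2*Z))) = -¾ + (1/(2*Z))/8 = -¾ + 1/(16*Z))
I(k) = -k + k*(1 - 12/k)/16 (I(k) = (1 - 12/k)/(16*(1/k)) - k = k*(1 - 12/k)/16 - k = -k + k*(1 - 12/k)/16)
I(184) + 15686 = (-¾ - 15/16*184) + 15686 = (-¾ - 345/2) + 15686 = -693/4 + 15686 = 62051/4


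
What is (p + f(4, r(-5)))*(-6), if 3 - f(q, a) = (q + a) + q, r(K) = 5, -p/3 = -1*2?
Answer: 24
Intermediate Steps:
p = 6 (p = -(-3)*2 = -3*(-2) = 6)
f(q, a) = 3 - a - 2*q (f(q, a) = 3 - ((q + a) + q) = 3 - ((a + q) + q) = 3 - (a + 2*q) = 3 + (-a - 2*q) = 3 - a - 2*q)
(p + f(4, r(-5)))*(-6) = (6 + (3 - 1*5 - 2*4))*(-6) = (6 + (3 - 5 - 8))*(-6) = (6 - 10)*(-6) = -4*(-6) = 24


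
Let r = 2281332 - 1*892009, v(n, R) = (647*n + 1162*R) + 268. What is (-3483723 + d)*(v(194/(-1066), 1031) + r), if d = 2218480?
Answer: -1744940866847710/533 ≈ -3.2738e+12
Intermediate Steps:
v(n, R) = 268 + 647*n + 1162*R
r = 1389323 (r = 2281332 - 892009 = 1389323)
(-3483723 + d)*(v(194/(-1066), 1031) + r) = (-3483723 + 2218480)*((268 + 647*(194/(-1066)) + 1162*1031) + 1389323) = -1265243*((268 + 647*(194*(-1/1066)) + 1198022) + 1389323) = -1265243*((268 + 647*(-97/533) + 1198022) + 1389323) = -1265243*((268 - 62759/533 + 1198022) + 1389323) = -1265243*(638625811/533 + 1389323) = -1265243*1379134970/533 = -1744940866847710/533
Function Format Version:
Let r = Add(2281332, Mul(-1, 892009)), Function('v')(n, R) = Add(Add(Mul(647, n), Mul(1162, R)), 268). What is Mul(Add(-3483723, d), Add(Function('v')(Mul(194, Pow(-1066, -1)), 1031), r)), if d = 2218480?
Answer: Rational(-1744940866847710, 533) ≈ -3.2738e+12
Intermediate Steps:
Function('v')(n, R) = Add(268, Mul(647, n), Mul(1162, R))
r = 1389323 (r = Add(2281332, -892009) = 1389323)
Mul(Add(-3483723, d), Add(Function('v')(Mul(194, Pow(-1066, -1)), 1031), r)) = Mul(Add(-3483723, 2218480), Add(Add(268, Mul(647, Mul(194, Pow(-1066, -1))), Mul(1162, 1031)), 1389323)) = Mul(-1265243, Add(Add(268, Mul(647, Mul(194, Rational(-1, 1066))), 1198022), 1389323)) = Mul(-1265243, Add(Add(268, Mul(647, Rational(-97, 533)), 1198022), 1389323)) = Mul(-1265243, Add(Add(268, Rational(-62759, 533), 1198022), 1389323)) = Mul(-1265243, Add(Rational(638625811, 533), 1389323)) = Mul(-1265243, Rational(1379134970, 533)) = Rational(-1744940866847710, 533)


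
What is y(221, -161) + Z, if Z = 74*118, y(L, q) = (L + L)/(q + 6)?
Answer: 1353018/155 ≈ 8729.1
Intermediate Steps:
y(L, q) = 2*L/(6 + q) (y(L, q) = (2*L)/(6 + q) = 2*L/(6 + q))
Z = 8732
y(221, -161) + Z = 2*221/(6 - 161) + 8732 = 2*221/(-155) + 8732 = 2*221*(-1/155) + 8732 = -442/155 + 8732 = 1353018/155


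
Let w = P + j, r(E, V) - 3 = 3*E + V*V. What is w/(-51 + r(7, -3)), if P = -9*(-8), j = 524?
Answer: -298/9 ≈ -33.111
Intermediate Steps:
P = 72
r(E, V) = 3 + V² + 3*E (r(E, V) = 3 + (3*E + V*V) = 3 + (3*E + V²) = 3 + (V² + 3*E) = 3 + V² + 3*E)
w = 596 (w = 72 + 524 = 596)
w/(-51 + r(7, -3)) = 596/(-51 + (3 + (-3)² + 3*7)) = 596/(-51 + (3 + 9 + 21)) = 596/(-51 + 33) = 596/(-18) = 596*(-1/18) = -298/9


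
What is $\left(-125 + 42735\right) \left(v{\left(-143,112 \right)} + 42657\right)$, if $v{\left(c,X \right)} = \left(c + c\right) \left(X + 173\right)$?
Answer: $-1655526330$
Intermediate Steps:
$v{\left(c,X \right)} = 2 c \left(173 + X\right)$
$\left(-125 + 42735\right) \left(v{\left(-143,112 \right)} + 42657\right) = \left(-125 + 42735\right) \left(2 \left(-143\right) \left(173 + 112\right) + 42657\right) = 42610 \left(2 \left(-143\right) 285 + 42657\right) = 42610 \left(-81510 + 42657\right) = 42610 \left(-38853\right) = -1655526330$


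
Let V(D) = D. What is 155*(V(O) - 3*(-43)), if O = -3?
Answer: 19530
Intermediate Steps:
155*(V(O) - 3*(-43)) = 155*(-3 - 3*(-43)) = 155*(-3 + 129) = 155*126 = 19530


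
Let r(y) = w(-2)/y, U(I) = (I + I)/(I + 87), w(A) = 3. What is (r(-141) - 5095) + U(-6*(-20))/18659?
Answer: -6559692058/1287471 ≈ -5095.0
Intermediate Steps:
U(I) = 2*I/(87 + I) (U(I) = (2*I)/(87 + I) = 2*I/(87 + I))
r(y) = 3/y
(r(-141) - 5095) + U(-6*(-20))/18659 = (3/(-141) - 5095) + (2*(-6*(-20))/(87 - 6*(-20)))/18659 = (3*(-1/141) - 5095) + (2*120/(87 + 120))*(1/18659) = (-1/47 - 5095) + (2*120/207)*(1/18659) = -239466/47 + (2*120*(1/207))*(1/18659) = -239466/47 + (80/69)*(1/18659) = -239466/47 + 80/1287471 = -6559692058/1287471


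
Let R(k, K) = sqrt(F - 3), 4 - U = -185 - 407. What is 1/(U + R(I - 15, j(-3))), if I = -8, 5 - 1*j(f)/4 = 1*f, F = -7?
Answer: 298/177613 - I*sqrt(10)/355226 ≈ 0.0016778 - 8.9022e-6*I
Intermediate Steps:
j(f) = 20 - 4*f
U = 596 (U = 4 - (-185 - 407) = 4 - 1*(-592) = 4 + 592 = 596)
R(k, K) = I*sqrt(10) (R(k, K) = sqrt(-7 - 3) = sqrt(-10) = I*sqrt(10))
1/(U + R(I - 15, j(-3))) = 1/(596 + I*sqrt(10))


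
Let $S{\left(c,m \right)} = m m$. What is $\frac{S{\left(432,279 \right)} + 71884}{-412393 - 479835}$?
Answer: $- \frac{149725}{892228} \approx -0.16781$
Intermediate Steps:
$S{\left(c,m \right)} = m^{2}$
$\frac{S{\left(432,279 \right)} + 71884}{-412393 - 479835} = \frac{279^{2} + 71884}{-412393 - 479835} = \frac{77841 + 71884}{-892228} = 149725 \left(- \frac{1}{892228}\right) = - \frac{149725}{892228}$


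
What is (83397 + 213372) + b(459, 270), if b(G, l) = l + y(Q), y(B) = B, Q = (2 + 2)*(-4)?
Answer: 297023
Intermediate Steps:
Q = -16 (Q = 4*(-4) = -16)
b(G, l) = -16 + l (b(G, l) = l - 16 = -16 + l)
(83397 + 213372) + b(459, 270) = (83397 + 213372) + (-16 + 270) = 296769 + 254 = 297023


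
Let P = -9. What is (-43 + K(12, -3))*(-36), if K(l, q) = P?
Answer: 1872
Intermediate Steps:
K(l, q) = -9
(-43 + K(12, -3))*(-36) = (-43 - 9)*(-36) = -52*(-36) = 1872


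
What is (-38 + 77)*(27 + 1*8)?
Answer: 1365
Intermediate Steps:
(-38 + 77)*(27 + 1*8) = 39*(27 + 8) = 39*35 = 1365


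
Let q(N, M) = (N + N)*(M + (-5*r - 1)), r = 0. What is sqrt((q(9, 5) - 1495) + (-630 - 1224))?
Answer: I*sqrt(3277) ≈ 57.245*I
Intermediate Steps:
q(N, M) = 2*N*(-1 + M) (q(N, M) = (N + N)*(M + (-5*0 - 1)) = (2*N)*(M + (0 - 1)) = (2*N)*(M - 1) = (2*N)*(-1 + M) = 2*N*(-1 + M))
sqrt((q(9, 5) - 1495) + (-630 - 1224)) = sqrt((2*9*(-1 + 5) - 1495) + (-630 - 1224)) = sqrt((2*9*4 - 1495) - 1854) = sqrt((72 - 1495) - 1854) = sqrt(-1423 - 1854) = sqrt(-3277) = I*sqrt(3277)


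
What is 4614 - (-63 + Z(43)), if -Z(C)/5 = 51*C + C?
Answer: 15857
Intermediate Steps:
Z(C) = -260*C (Z(C) = -5*(51*C + C) = -260*C)
4614 - (-63 + Z(43)) = 4614 - (-63 - 260*43) = 4614 - (-63 - 11180) = 4614 - 1*(-11243) = 4614 + 11243 = 15857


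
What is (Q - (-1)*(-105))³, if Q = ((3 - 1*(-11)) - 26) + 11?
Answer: -1191016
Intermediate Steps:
Q = -1 (Q = ((3 + 11) - 26) + 11 = (14 - 26) + 11 = -12 + 11 = -1)
(Q - (-1)*(-105))³ = (-1 - (-1)*(-105))³ = (-1 - 1*105)³ = (-1 - 105)³ = (-106)³ = -1191016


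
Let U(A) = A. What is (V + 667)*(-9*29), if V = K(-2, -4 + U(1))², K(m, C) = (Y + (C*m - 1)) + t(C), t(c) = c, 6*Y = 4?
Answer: -175943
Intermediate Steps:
Y = ⅔ (Y = (⅙)*4 = ⅔ ≈ 0.66667)
K(m, C) = -⅓ + C + C*m (K(m, C) = (⅔ + (C*m - 1)) + C = (⅔ + (-1 + C*m)) + C = (-⅓ + C*m) + C = -⅓ + C + C*m)
V = 64/9 (V = (-⅓ + (-4 + 1) + (-4 + 1)*(-2))² = (-⅓ - 3 - 3*(-2))² = (-⅓ - 3 + 6)² = (8/3)² = 64/9 ≈ 7.1111)
(V + 667)*(-9*29) = (64/9 + 667)*(-9*29) = (6067/9)*(-261) = -175943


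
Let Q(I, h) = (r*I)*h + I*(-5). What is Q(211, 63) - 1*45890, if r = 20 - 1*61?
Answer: -591958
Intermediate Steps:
r = -41 (r = 20 - 61 = -41)
Q(I, h) = -5*I - 41*I*h (Q(I, h) = (-41*I)*h + I*(-5) = -41*I*h - 5*I = -5*I - 41*I*h)
Q(211, 63) - 1*45890 = 211*(-5 - 41*63) - 1*45890 = 211*(-5 - 2583) - 45890 = 211*(-2588) - 45890 = -546068 - 45890 = -591958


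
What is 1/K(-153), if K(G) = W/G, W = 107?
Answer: -153/107 ≈ -1.4299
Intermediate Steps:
K(G) = 107/G
1/K(-153) = 1/(107/(-153)) = 1/(107*(-1/153)) = 1/(-107/153) = -153/107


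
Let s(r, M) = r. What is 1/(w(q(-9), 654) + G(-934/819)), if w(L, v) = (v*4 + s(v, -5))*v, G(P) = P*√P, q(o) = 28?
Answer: 293708973158055/628120135816556957026 + 1147419*I*√84994/1256240271633113914052 ≈ 4.676e-7 + 2.6628e-13*I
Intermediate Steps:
G(P) = P^(3/2)
w(L, v) = 5*v² (w(L, v) = (v*4 + v)*v = (4*v + v)*v = (5*v)*v = 5*v²)
1/(w(q(-9), 654) + G(-934/819)) = 1/(5*654² + (-934/819)^(3/2)) = 1/(5*427716 + (-934*1/819)^(3/2)) = 1/(2138580 + (-934/819)^(3/2)) = 1/(2138580 - 934*I*√84994/223587)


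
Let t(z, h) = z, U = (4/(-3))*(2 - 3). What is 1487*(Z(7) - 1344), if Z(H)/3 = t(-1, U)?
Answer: -2002989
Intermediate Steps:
U = 4/3 (U = (4*(-⅓))*(-1) = -4/3*(-1) = 4/3 ≈ 1.3333)
Z(H) = -3 (Z(H) = 3*(-1) = -3)
1487*(Z(7) - 1344) = 1487*(-3 - 1344) = 1487*(-1347) = -2002989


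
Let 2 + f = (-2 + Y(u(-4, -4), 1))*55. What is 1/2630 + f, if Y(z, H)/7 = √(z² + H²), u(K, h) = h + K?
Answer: -294559/2630 + 385*√65 ≈ 2992.0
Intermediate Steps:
u(K, h) = K + h
Y(z, H) = 7*√(H² + z²) (Y(z, H) = 7*√(z² + H²) = 7*√(H² + z²))
f = -112 + 385*√65 (f = -2 + (-2 + 7*√(1² + (-4 - 4)²))*55 = -2 + (-2 + 7*√(1 + (-8)²))*55 = -2 + (-2 + 7*√(1 + 64))*55 = -2 + (-2 + 7*√65)*55 = -2 + (-110 + 385*√65) = -112 + 385*√65 ≈ 2992.0)
1/2630 + f = 1/2630 + (-112 + 385*√65) = -294559/2630 + 385*√65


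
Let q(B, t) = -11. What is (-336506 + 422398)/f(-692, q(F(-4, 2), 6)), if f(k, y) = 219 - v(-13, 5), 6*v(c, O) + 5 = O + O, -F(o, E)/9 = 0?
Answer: 515352/1309 ≈ 393.70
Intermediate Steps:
F(o, E) = 0 (F(o, E) = -9*0 = 0)
v(c, O) = -5/6 + O/3 (v(c, O) = -5/6 + (O + O)/6 = -5/6 + (2*O)/6 = -5/6 + O/3)
f(k, y) = 1309/6 (f(k, y) = 219 - (-5/6 + (1/3)*5) = 219 - (-5/6 + 5/3) = 219 - 1*5/6 = 219 - 5/6 = 1309/6)
(-336506 + 422398)/f(-692, q(F(-4, 2), 6)) = (-336506 + 422398)/(1309/6) = 85892*(6/1309) = 515352/1309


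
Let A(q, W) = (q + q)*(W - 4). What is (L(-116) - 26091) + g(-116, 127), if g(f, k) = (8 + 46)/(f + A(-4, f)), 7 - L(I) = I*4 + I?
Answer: -10762661/422 ≈ -25504.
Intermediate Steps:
L(I) = 7 - 5*I (L(I) = 7 - (I*4 + I) = 7 - (4*I + I) = 7 - 5*I)
A(q, W) = 2*q*(-4 + W) (A(q, W) = (2*q)*(-4 + W) = 2*q*(-4 + W))
g(f, k) = 54/(32 - 7*f) (g(f, k) = (8 + 46)/(f + 2*(-4)*(-4 + f)) = 54/(f + (32 - 8*f)) = 54/(32 - 7*f))
(L(-116) - 26091) + g(-116, 127) = ((7 - 5*(-116)) - 26091) + 54/(32 - 7*(-116)) = ((7 + 580) - 26091) + 54/(32 + 812) = (587 - 26091) + 54/844 = -25504 + 54*(1/844) = -25504 + 27/422 = -10762661/422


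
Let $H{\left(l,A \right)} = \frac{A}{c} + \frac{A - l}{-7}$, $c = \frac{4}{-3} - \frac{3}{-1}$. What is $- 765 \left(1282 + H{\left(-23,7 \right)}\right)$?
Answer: $- \frac{6864651}{7} \approx -9.8066 \cdot 10^{5}$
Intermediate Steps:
$c = \frac{5}{3}$ ($c = 4 \left(- \frac{1}{3}\right) - -3 = - \frac{4}{3} + 3 = \frac{5}{3} \approx 1.6667$)
$H{\left(l,A \right)} = \frac{l}{7} + \frac{16 A}{35}$ ($H{\left(l,A \right)} = \frac{A}{\frac{5}{3}} + \frac{A - l}{-7} = A \frac{3}{5} + \left(A - l\right) \left(- \frac{1}{7}\right) = \frac{3 A}{5} - \left(- \frac{l}{7} + \frac{A}{7}\right) = \frac{l}{7} + \frac{16 A}{35}$)
$- 765 \left(1282 + H{\left(-23,7 \right)}\right) = - 765 \left(1282 + \left(\frac{1}{7} \left(-23\right) + \frac{16}{35} \cdot 7\right)\right) = - 765 \left(1282 + \left(- \frac{23}{7} + \frac{16}{5}\right)\right) = - 765 \left(1282 - \frac{3}{35}\right) = \left(-765\right) \frac{44867}{35} = - \frac{6864651}{7}$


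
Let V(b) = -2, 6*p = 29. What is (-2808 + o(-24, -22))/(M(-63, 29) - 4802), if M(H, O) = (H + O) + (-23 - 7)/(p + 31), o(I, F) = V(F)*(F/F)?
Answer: 60415/103992 ≈ 0.58096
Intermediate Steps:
p = 29/6 (p = (⅙)*29 = 29/6 ≈ 4.8333)
o(I, F) = -2 (o(I, F) = -2*F/F = -2*1 = -2)
M(H, O) = -36/43 + H + O (M(H, O) = (H + O) + (-23 - 7)/(29/6 + 31) = (H + O) - 30/215/6 = (H + O) - 30*6/215 = (H + O) - 36/43 = -36/43 + H + O)
(-2808 + o(-24, -22))/(M(-63, 29) - 4802) = (-2808 - 2)/((-36/43 - 63 + 29) - 4802) = -2810/(-1498/43 - 4802) = -2810/(-207984/43) = -2810*(-43/207984) = 60415/103992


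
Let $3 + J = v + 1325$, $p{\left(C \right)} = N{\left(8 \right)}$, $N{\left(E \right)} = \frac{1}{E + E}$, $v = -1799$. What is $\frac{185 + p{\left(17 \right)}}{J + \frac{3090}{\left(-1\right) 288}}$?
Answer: $- \frac{8883}{23411} \approx -0.37944$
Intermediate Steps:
$N{\left(E \right)} = \frac{1}{2 E}$
$p{\left(C \right)} = \frac{1}{16}$ ($p{\left(C \right)} = \frac{1}{2 \cdot 8} = \frac{1}{2} \cdot \frac{1}{8} = \frac{1}{16}$)
$J = -477$ ($J = -3 + \left(-1799 + 1325\right) = -3 - 474 = -477$)
$\frac{185 + p{\left(17 \right)}}{J + \frac{3090}{\left(-1\right) 288}} = \frac{185 + \frac{1}{16}}{-477 + \frac{3090}{\left(-1\right) 288}} = \frac{2961}{16 \left(-477 + \frac{3090}{-288}\right)} = \frac{2961}{16 \left(-477 + 3090 \left(- \frac{1}{288}\right)\right)} = \frac{2961}{16 \left(-477 - \frac{515}{48}\right)} = \frac{2961}{16 \left(- \frac{23411}{48}\right)} = \frac{2961}{16} \left(- \frac{48}{23411}\right) = - \frac{8883}{23411}$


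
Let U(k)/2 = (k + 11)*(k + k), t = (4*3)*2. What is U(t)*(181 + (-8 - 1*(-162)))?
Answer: 1125600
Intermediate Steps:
t = 24 (t = 12*2 = 24)
U(k) = 4*k*(11 + k) (U(k) = 2*((k + 11)*(k + k)) = 2*((11 + k)*(2*k)) = 2*(2*k*(11 + k)) = 4*k*(11 + k))
U(t)*(181 + (-8 - 1*(-162))) = (4*24*(11 + 24))*(181 + (-8 - 1*(-162))) = (4*24*35)*(181 + (-8 + 162)) = 3360*(181 + 154) = 3360*335 = 1125600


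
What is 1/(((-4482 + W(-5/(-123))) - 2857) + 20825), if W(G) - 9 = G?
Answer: 123/1659890 ≈ 7.4101e-5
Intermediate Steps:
W(G) = 9 + G
1/(((-4482 + W(-5/(-123))) - 2857) + 20825) = 1/(((-4482 + (9 - 5/(-123))) - 2857) + 20825) = 1/(((-4482 + (9 - 5*(-1/123))) - 2857) + 20825) = 1/(((-4482 + (9 + 5/123)) - 2857) + 20825) = 1/(((-4482 + 1112/123) - 2857) + 20825) = 1/((-550174/123 - 2857) + 20825) = 1/(-901585/123 + 20825) = 1/(1659890/123) = 123/1659890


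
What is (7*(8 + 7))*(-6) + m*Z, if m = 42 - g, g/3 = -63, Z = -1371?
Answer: -317331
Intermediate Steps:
g = -189 (g = 3*(-63) = -189)
m = 231 (m = 42 - 1*(-189) = 42 + 189 = 231)
(7*(8 + 7))*(-6) + m*Z = (7*(8 + 7))*(-6) + 231*(-1371) = (7*15)*(-6) - 316701 = 105*(-6) - 316701 = -630 - 316701 = -317331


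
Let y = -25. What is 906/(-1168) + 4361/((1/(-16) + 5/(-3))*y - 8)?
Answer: 1364961/11096 ≈ 123.01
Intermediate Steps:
906/(-1168) + 4361/((1/(-16) + 5/(-3))*y - 8) = 906/(-1168) + 4361/((1/(-16) + 5/(-3))*(-25) - 8) = 906*(-1/1168) + 4361/((1*(-1/16) + 5*(-⅓))*(-25) - 8) = -453/584 + 4361/((-1/16 - 5/3)*(-25) - 8) = -453/584 + 4361/(-83/48*(-25) - 8) = -453/584 + 4361/(2075/48 - 8) = -453/584 + 4361/(1691/48) = -453/584 + 4361*(48/1691) = -453/584 + 2352/19 = 1364961/11096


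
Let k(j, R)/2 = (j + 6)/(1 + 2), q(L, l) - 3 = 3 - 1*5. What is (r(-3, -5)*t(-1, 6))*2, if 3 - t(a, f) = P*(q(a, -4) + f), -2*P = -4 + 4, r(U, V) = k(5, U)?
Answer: 44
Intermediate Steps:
q(L, l) = 1 (q(L, l) = 3 + (3 - 1*5) = 3 + (3 - 5) = 3 - 2 = 1)
k(j, R) = 4 + 2*j/3 (k(j, R) = 2*((j + 6)/(1 + 2)) = 2*((6 + j)/3) = 2*((6 + j)*(⅓)) = 2*(2 + j/3) = 4 + 2*j/3)
r(U, V) = 22/3 (r(U, V) = 4 + (⅔)*5 = 4 + 10/3 = 22/3)
P = 0 (P = -(-4 + 4)/2 = -½*0 = 0)
t(a, f) = 3 (t(a, f) = 3 - 0*(1 + f) = 3 - 1*0 = 3 + 0 = 3)
(r(-3, -5)*t(-1, 6))*2 = ((22/3)*3)*2 = 22*2 = 44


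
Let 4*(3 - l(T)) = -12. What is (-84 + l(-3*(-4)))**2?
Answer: 6084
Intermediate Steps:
l(T) = 6 (l(T) = 3 - 1/4*(-12) = 3 + 3 = 6)
(-84 + l(-3*(-4)))**2 = (-84 + 6)**2 = (-78)**2 = 6084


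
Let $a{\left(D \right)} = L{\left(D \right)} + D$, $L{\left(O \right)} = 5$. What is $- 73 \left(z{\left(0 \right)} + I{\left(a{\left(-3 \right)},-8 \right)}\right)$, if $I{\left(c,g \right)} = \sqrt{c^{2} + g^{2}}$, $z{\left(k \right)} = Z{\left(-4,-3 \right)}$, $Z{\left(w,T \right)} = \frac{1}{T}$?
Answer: $\frac{73}{3} - 146 \sqrt{17} \approx -577.64$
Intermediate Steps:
$z{\left(k \right)} = - \frac{1}{3}$ ($z{\left(k \right)} = \frac{1}{-3} = - \frac{1}{3}$)
$a{\left(D \right)} = 5 + D$
$- 73 \left(z{\left(0 \right)} + I{\left(a{\left(-3 \right)},-8 \right)}\right) = - 73 \left(- \frac{1}{3} + \sqrt{\left(5 - 3\right)^{2} + \left(-8\right)^{2}}\right) = - 73 \left(- \frac{1}{3} + \sqrt{2^{2} + 64}\right) = - 73 \left(- \frac{1}{3} + \sqrt{4 + 64}\right) = - 73 \left(- \frac{1}{3} + \sqrt{68}\right) = - 73 \left(- \frac{1}{3} + 2 \sqrt{17}\right) = \frac{73}{3} - 146 \sqrt{17}$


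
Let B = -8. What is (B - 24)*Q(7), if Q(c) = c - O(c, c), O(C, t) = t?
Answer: 0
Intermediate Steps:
Q(c) = 0 (Q(c) = c - c = 0)
(B - 24)*Q(7) = (-8 - 24)*0 = -32*0 = 0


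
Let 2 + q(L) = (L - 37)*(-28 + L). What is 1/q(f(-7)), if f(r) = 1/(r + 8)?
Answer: 1/970 ≈ 0.0010309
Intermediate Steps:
f(r) = 1/(8 + r)
q(L) = -2 + (-37 + L)*(-28 + L) (q(L) = -2 + (L - 37)*(-28 + L) = -2 + (-37 + L)*(-28 + L))
1/q(f(-7)) = 1/(1034 + (1/(8 - 7))² - 65/(8 - 7)) = 1/(1034 + (1/1)² - 65/1) = 1/(1034 + 1² - 65*1) = 1/(1034 + 1 - 65) = 1/970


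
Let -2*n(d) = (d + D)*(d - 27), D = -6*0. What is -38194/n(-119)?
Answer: 38194/8687 ≈ 4.3967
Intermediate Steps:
D = 0
n(d) = -d*(-27 + d)/2 (n(d) = -(d + 0)*(d - 27)/2 = -d*(-27 + d)/2)
-38194/n(-119) = -38194*(-2/(119*(27 - 1*(-119)))) = -38194*(-2/(119*(27 + 119))) = -38194/((½)*(-119)*146) = -38194/(-8687) = -38194*(-1/8687) = 38194/8687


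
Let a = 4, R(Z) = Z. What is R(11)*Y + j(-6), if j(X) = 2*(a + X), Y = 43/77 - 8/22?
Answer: -13/7 ≈ -1.8571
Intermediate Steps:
Y = 15/77 (Y = 43*(1/77) - 8*1/22 = 43/77 - 4/11 = 15/77 ≈ 0.19481)
j(X) = 8 + 2*X (j(X) = 2*(4 + X) = 8 + 2*X)
R(11)*Y + j(-6) = 11*(15/77) + (8 + 2*(-6)) = 15/7 + (8 - 12) = 15/7 - 4 = -13/7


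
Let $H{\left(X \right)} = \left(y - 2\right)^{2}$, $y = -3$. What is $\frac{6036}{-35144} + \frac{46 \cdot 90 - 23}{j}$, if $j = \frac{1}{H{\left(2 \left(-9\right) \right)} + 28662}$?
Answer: $\frac{1037665072385}{8786} \approx 1.181 \cdot 10^{8}$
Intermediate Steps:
$H{\left(X \right)} = 25$ ($H{\left(X \right)} = \left(-3 - 2\right)^{2} = \left(-5\right)^{2} = 25$)
$j = \frac{1}{28687}$ ($j = \frac{1}{25 + 28662} = \frac{1}{28687} \approx 3.4859 \cdot 10^{-5}$)
$\frac{6036}{-35144} + \frac{46 \cdot 90 - 23}{j} = \frac{6036}{-35144} + \left(46 \cdot 90 - 23\right) \frac{1}{\frac{1}{28687}} = 6036 \left(- \frac{1}{35144}\right) + \left(4140 - 23\right) 28687 = - \frac{1509}{8786} + 4117 \cdot 28687 = - \frac{1509}{8786} + 118104379 = \frac{1037665072385}{8786}$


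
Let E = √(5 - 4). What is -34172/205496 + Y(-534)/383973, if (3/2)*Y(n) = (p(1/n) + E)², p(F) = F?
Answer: -350768315866885/2109394698292017 ≈ -0.16629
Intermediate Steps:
E = 1 (E = √1 = 1)
Y(n) = 2*(1 + 1/n)²/3 (Y(n) = 2*(1/n + 1)²/3 = 2*(1 + 1/n)²/3)
-34172/205496 + Y(-534)/383973 = -34172/205496 + ((⅔)*(1 - 534)²/(-534)²)/383973 = -34172*1/205496 + ((⅔)*(1/285156)*(-533)²)*(1/383973) = -8543/51374 + ((⅔)*(1/285156)*284089)*(1/383973) = -8543/51374 + (284089/427734)*(1/383973) = -8543/51374 + 284089/164238307182 = -350768315866885/2109394698292017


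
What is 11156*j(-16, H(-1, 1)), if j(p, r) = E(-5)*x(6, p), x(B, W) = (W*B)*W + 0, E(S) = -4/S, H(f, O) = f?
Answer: 68542464/5 ≈ 1.3708e+7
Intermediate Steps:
x(B, W) = B*W² (x(B, W) = (B*W)*W + 0 = B*W² + 0 = B*W²)
j(p, r) = 24*p²/5 (j(p, r) = (-4/(-5))*(6*p²) = (-4*(-⅕))*(6*p²) = 4*(6*p²)/5 = 24*p²/5)
11156*j(-16, H(-1, 1)) = 11156*((24/5)*(-16)²) = 11156*((24/5)*256) = 11156*(6144/5) = 68542464/5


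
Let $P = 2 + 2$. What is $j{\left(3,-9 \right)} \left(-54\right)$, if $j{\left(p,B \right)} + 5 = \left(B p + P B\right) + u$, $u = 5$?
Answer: $3402$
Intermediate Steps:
$P = 4$
$j{\left(p,B \right)} = 4 B + B p$ ($j{\left(p,B \right)} = -5 + \left(\left(B p + 4 B\right) + 5\right) = -5 + \left(\left(4 B + B p\right) + 5\right) = -5 + \left(5 + 4 B + B p\right) = 4 B + B p$)
$j{\left(3,-9 \right)} \left(-54\right) = - 9 \left(4 + 3\right) \left(-54\right) = \left(-9\right) 7 \left(-54\right) = \left(-63\right) \left(-54\right) = 3402$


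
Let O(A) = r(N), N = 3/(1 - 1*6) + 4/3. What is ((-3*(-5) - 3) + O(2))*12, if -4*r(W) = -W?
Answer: 731/5 ≈ 146.20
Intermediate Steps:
N = 11/15 (N = 3/(1 - 6) + 4*(1/3) = 3/(-5) + 4/3 = 3*(-1/5) + 4/3 = -3/5 + 4/3 = 11/15 ≈ 0.73333)
r(W) = W/4 (r(W) = -(-1)*W/4 = W/4)
O(A) = 11/60 (O(A) = (1/4)*(11/15) = 11/60)
((-3*(-5) - 3) + O(2))*12 = ((-3*(-5) - 3) + 11/60)*12 = ((15 - 3) + 11/60)*12 = (12 + 11/60)*12 = (731/60)*12 = 731/5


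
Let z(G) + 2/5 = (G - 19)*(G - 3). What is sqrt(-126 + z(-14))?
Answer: sqrt(10865)/5 ≈ 20.847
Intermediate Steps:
z(G) = -2/5 + (-19 + G)*(-3 + G) (z(G) = -2/5 + (G - 19)*(G - 3) = -2/5 + (-19 + G)*(-3 + G))
sqrt(-126 + z(-14)) = sqrt(-126 + (283/5 + (-14)**2 - 22*(-14))) = sqrt(-126 + (283/5 + 196 + 308)) = sqrt(-126 + 2803/5) = sqrt(2173/5) = sqrt(10865)/5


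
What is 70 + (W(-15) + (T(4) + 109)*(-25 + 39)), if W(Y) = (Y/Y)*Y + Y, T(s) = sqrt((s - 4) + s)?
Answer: 1594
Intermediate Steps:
T(s) = sqrt(-4 + 2*s) (T(s) = sqrt((-4 + s) + s) = sqrt(-4 + 2*s))
W(Y) = 2*Y (W(Y) = 1*Y + Y = Y + Y = 2*Y)
70 + (W(-15) + (T(4) + 109)*(-25 + 39)) = 70 + (2*(-15) + (sqrt(-4 + 2*4) + 109)*(-25 + 39)) = 70 + (-30 + (sqrt(-4 + 8) + 109)*14) = 70 + (-30 + (sqrt(4) + 109)*14) = 70 + (-30 + (2 + 109)*14) = 70 + (-30 + 111*14) = 70 + (-30 + 1554) = 70 + 1524 = 1594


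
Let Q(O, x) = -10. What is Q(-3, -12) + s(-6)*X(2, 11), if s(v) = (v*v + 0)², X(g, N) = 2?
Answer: 2582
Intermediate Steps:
s(v) = v⁴ (s(v) = (v² + 0)² = (v²)² = v⁴)
Q(-3, -12) + s(-6)*X(2, 11) = -10 + (-6)⁴*2 = -10 + 1296*2 = -10 + 2592 = 2582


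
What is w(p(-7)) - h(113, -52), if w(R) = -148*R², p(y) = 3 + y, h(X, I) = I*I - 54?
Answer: -5018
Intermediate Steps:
h(X, I) = -54 + I² (h(X, I) = I² - 54 = -54 + I²)
w(p(-7)) - h(113, -52) = -148*(3 - 7)² - (-54 + (-52)²) = -148*(-4)² - (-54 + 2704) = -148*16 - 1*2650 = -2368 - 2650 = -5018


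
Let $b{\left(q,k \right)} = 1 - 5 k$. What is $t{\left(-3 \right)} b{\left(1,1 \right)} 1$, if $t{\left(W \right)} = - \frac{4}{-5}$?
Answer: $- \frac{16}{5} \approx -3.2$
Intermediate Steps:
$t{\left(W \right)} = \frac{4}{5}$ ($t{\left(W \right)} = \left(-4\right) \left(- \frac{1}{5}\right) = \frac{4}{5}$)
$t{\left(-3 \right)} b{\left(1,1 \right)} 1 = \frac{4 \left(1 - 5\right)}{5} \cdot 1 = \frac{4}{5} \left(-4\right) 1 = \left(- \frac{16}{5}\right) 1 = - \frac{16}{5}$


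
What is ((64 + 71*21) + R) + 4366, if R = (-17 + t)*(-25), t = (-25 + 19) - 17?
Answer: 6921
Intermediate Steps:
t = -23 (t = -6 - 17 = -23)
R = 1000 (R = (-17 - 23)*(-25) = -40*(-25) = 1000)
((64 + 71*21) + R) + 4366 = ((64 + 71*21) + 1000) + 4366 = ((64 + 1491) + 1000) + 4366 = (1555 + 1000) + 4366 = 2555 + 4366 = 6921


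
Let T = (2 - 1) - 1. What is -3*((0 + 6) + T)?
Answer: -18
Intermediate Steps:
T = 0 (T = 1 - 1 = 0)
-3*((0 + 6) + T) = -3*((0 + 6) + 0) = -3*(6 + 0) = -3*6 = -18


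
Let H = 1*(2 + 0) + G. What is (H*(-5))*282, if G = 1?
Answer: -4230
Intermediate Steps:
H = 3 (H = 1*(2 + 0) + 1 = 1*2 + 1 = 2 + 1 = 3)
(H*(-5))*282 = (3*(-5))*282 = -15*282 = -4230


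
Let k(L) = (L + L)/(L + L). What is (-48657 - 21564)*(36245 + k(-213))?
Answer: -2545230366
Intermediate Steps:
k(L) = 1 (k(L) = (2*L)/((2*L)) = (2*L)*(1/(2*L)) = 1)
(-48657 - 21564)*(36245 + k(-213)) = (-48657 - 21564)*(36245 + 1) = -70221*36246 = -2545230366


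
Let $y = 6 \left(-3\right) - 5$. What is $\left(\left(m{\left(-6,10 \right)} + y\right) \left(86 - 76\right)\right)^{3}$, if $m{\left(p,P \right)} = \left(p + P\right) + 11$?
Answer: $-512000$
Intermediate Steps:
$m{\left(p,P \right)} = 11 + P + p$ ($m{\left(p,P \right)} = \left(P + p\right) + 11 = 11 + P + p$)
$y = -23$ ($y = -18 - 5 = -23$)
$\left(\left(m{\left(-6,10 \right)} + y\right) \left(86 - 76\right)\right)^{3} = \left(\left(\left(11 + 10 - 6\right) - 23\right) \left(86 - 76\right)\right)^{3} = \left(\left(15 - 23\right) 10\right)^{3} = \left(\left(-8\right) 10\right)^{3} = \left(-80\right)^{3} = -512000$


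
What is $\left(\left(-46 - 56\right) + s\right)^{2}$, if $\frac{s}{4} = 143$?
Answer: $220900$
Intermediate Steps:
$s = 572$ ($s = 4 \cdot 143 = 572$)
$\left(\left(-46 - 56\right) + s\right)^{2} = \left(\left(-46 - 56\right) + 572\right)^{2} = \left(-102 + 572\right)^{2} = 470^{2} = 220900$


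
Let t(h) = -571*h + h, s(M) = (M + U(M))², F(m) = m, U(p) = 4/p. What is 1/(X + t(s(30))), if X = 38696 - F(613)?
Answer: -15/7192307 ≈ -2.0856e-6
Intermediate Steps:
s(M) = (M + 4/M)²
X = 38083 (X = 38696 - 1*613 = 38696 - 613 = 38083)
t(h) = -570*h
1/(X + t(s(30))) = 1/(38083 - 570*(4 + 30²)²/30²) = 1/(38083 - 19*(4 + 900)²/30) = 1/(38083 - 19*904²/30) = 1/(38083 - 19*817216/30) = 1/(38083 - 570*204304/225) = 1/(38083 - 7763552/15) = 1/(-7192307/15) = -15/7192307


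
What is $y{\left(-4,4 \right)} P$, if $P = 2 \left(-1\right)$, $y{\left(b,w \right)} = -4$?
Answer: $8$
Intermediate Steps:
$P = -2$
$y{\left(-4,4 \right)} P = \left(-4\right) \left(-2\right) = 8$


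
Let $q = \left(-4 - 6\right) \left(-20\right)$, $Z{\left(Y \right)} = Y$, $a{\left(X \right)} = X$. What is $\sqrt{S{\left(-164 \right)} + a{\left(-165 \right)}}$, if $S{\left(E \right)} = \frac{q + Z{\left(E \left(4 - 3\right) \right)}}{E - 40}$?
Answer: $\frac{6 i \sqrt{1326}}{17} \approx 12.852 i$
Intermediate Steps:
$q = 200$ ($q = \left(-4 - 6\right) \left(-20\right) = \left(-10\right) \left(-20\right) = 200$)
$S{\left(E \right)} = \frac{200 + E}{-40 + E}$ ($S{\left(E \right)} = \frac{200 + E \left(4 - 3\right)}{E - 40} = \frac{200 + E 1}{-40 + E} = \frac{200 + E}{-40 + E}$)
$\sqrt{S{\left(-164 \right)} + a{\left(-165 \right)}} = \sqrt{\frac{200 - 164}{-40 - 164} - 165} = \sqrt{\frac{1}{-204} \cdot 36 - 165} = \sqrt{\left(- \frac{1}{204}\right) 36 - 165} = \sqrt{- \frac{3}{17} - 165} = \sqrt{- \frac{2808}{17}} = \frac{6 i \sqrt{1326}}{17}$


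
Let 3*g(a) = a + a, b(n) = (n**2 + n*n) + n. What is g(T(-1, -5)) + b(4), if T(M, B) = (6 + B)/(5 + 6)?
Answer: 1190/33 ≈ 36.061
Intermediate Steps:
T(M, B) = 6/11 + B/11 (T(M, B) = (6 + B)/11 = (6 + B)*(1/11) = 6/11 + B/11)
b(n) = n + 2*n**2 (b(n) = (n**2 + n**2) + n = 2*n**2 + n = n + 2*n**2)
g(a) = 2*a/3 (g(a) = (a + a)/3 = (2*a)/3 = 2*a/3)
g(T(-1, -5)) + b(4) = 2*(6/11 + (1/11)*(-5))/3 + 4*(1 + 2*4) = 2*(6/11 - 5/11)/3 + 4*(1 + 8) = (2/3)*(1/11) + 4*9 = 2/33 + 36 = 1190/33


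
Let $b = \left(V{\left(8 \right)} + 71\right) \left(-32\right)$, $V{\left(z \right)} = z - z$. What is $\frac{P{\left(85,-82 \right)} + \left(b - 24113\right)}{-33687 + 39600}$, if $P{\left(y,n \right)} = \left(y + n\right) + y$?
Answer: $- \frac{26297}{5913} \approx -4.4473$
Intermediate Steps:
$V{\left(z \right)} = 0$
$P{\left(y,n \right)} = n + 2 y$ ($P{\left(y,n \right)} = \left(n + y\right) + y = n + 2 y$)
$b = -2272$ ($b = \left(0 + 71\right) \left(-32\right) = 71 \left(-32\right) = -2272$)
$\frac{P{\left(85,-82 \right)} + \left(b - 24113\right)}{-33687 + 39600} = \frac{\left(-82 + 2 \cdot 85\right) - 26385}{-33687 + 39600} = \frac{\left(-82 + 170\right) - 26385}{5913} = \left(88 - 26385\right) \frac{1}{5913} = \left(-26297\right) \frac{1}{5913} = - \frac{26297}{5913}$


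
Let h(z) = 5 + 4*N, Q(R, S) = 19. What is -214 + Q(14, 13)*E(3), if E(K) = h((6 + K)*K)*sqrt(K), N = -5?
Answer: -214 - 285*sqrt(3) ≈ -707.63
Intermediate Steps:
h(z) = -15 (h(z) = 5 + 4*(-5) = 5 - 20 = -15)
E(K) = -15*sqrt(K)
-214 + Q(14, 13)*E(3) = -214 + 19*(-15*sqrt(3)) = -214 - 285*sqrt(3)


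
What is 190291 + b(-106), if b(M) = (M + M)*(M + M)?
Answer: 235235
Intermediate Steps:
b(M) = 4*M² (b(M) = (2*M)*(2*M) = 4*M²)
190291 + b(-106) = 190291 + 4*(-106)² = 190291 + 4*11236 = 190291 + 44944 = 235235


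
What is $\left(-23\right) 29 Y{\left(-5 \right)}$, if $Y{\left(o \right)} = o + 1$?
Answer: $2668$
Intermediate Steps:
$Y{\left(o \right)} = 1 + o$
$\left(-23\right) 29 Y{\left(-5 \right)} = \left(-23\right) 29 \left(1 - 5\right) = \left(-667\right) \left(-4\right) = 2668$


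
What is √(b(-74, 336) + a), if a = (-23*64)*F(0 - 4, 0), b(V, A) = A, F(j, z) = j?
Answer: 4*√389 ≈ 78.892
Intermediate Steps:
a = 5888 (a = (-23*64)*(0 - 4) = -1472*(-4) = 5888)
√(b(-74, 336) + a) = √(336 + 5888) = √6224 = 4*√389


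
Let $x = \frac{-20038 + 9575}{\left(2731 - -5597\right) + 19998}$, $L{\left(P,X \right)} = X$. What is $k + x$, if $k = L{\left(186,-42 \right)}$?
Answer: $- \frac{1200155}{28326} \approx -42.369$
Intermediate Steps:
$k = -42$
$x = - \frac{10463}{28326}$ ($x = - \frac{10463}{\left(2731 + 5597\right) + 19998} = - \frac{10463}{8328 + 19998} = - \frac{10463}{28326} \approx -0.36938$)
$k + x = -42 - \frac{10463}{28326} = - \frac{1200155}{28326}$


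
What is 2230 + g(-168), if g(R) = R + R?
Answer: 1894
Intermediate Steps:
g(R) = 2*R
2230 + g(-168) = 2230 + 2*(-168) = 2230 - 336 = 1894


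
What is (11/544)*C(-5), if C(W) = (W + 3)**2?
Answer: 11/136 ≈ 0.080882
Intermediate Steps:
C(W) = (3 + W)**2
(11/544)*C(-5) = (11/544)*(3 - 5)**2 = (11*(1/544))*(-2)**2 = (11/544)*4 = 11/136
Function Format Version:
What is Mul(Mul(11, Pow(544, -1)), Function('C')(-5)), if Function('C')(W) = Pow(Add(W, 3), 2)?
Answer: Rational(11, 136) ≈ 0.080882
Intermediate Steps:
Function('C')(W) = Pow(Add(3, W), 2)
Mul(Mul(11, Pow(544, -1)), Function('C')(-5)) = Mul(Mul(11, Pow(544, -1)), Pow(Add(3, -5), 2)) = Mul(Mul(11, Rational(1, 544)), Pow(-2, 2)) = Mul(Rational(11, 544), 4) = Rational(11, 136)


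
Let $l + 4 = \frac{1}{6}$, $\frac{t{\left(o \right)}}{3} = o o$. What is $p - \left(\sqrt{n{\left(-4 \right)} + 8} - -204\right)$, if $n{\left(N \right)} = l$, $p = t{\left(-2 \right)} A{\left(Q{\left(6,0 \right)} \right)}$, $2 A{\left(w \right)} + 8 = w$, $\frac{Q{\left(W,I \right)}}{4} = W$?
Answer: $-108 - \frac{5 \sqrt{6}}{6} \approx -110.04$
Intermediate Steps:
$Q{\left(W,I \right)} = 4 W$
$t{\left(o \right)} = 3 o^{2}$ ($t{\left(o \right)} = 3 o o = 3 o^{2}$)
$A{\left(w \right)} = -4 + \frac{w}{2}$
$l = - \frac{23}{6}$ ($l = -4 + \frac{1}{6} = - \frac{23}{6} \approx -3.8333$)
$p = 96$ ($p = 3 \left(-2\right)^{2} \left(-4 + \frac{4 \cdot 6}{2}\right) = 3 \cdot 4 \left(-4 + \frac{1}{2} \cdot 24\right) = 12 \left(-4 + 12\right) = 12 \cdot 8 = 96$)
$n{\left(N \right)} = - \frac{23}{6}$
$p - \left(\sqrt{n{\left(-4 \right)} + 8} - -204\right) = 96 - \left(\sqrt{- \frac{23}{6} + 8} - -204\right) = 96 - \left(\sqrt{\frac{25}{6}} + 204\right) = 96 - \left(\frac{5 \sqrt{6}}{6} + 204\right) = 96 - \left(204 + \frac{5 \sqrt{6}}{6}\right) = -108 - \frac{5 \sqrt{6}}{6}$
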